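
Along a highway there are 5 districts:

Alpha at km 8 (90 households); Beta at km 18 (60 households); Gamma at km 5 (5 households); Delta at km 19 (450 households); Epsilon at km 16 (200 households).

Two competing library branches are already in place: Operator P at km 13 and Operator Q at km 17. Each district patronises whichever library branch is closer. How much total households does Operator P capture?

95

The indifferent point is the midpoint (13+17)/2 = 15; districts left of it (closer to Operator P at 13) go to Operator P, those right go to Operator Q.
  Gamma at 5 (w=5) → Operator P
  Alpha at 8 (w=90) → Operator P
  Epsilon at 16 (w=200) → Operator Q
  Beta at 18 (w=60) → Operator Q
  Delta at 19 (w=450) → Operator Q
Operator P captures 95; Operator Q captures 710.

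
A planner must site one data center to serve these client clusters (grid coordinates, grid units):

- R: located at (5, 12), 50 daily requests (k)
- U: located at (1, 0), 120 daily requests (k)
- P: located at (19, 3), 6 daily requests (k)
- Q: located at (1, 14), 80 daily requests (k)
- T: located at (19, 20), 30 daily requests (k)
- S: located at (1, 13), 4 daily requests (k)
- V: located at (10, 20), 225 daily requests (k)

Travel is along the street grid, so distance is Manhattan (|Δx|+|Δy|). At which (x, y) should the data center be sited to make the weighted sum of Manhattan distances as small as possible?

Manhattan distance separates: Σwᵢ(|x−xᵢ|+|y−yᵢ|) = Σwᵢ|x−xᵢ| + Σwᵢ|y−yᵢ|, so x and y are optimised independently as 1-D weighted medians.
Total weight W = 515; half = 257.5.
x-coordinate, sorted with cumulative weight:
  x=1 (U, w=120) cum 120
  x=1 (Q, w=80) cum 200
  x=1 (S, w=4) cum 204
  x=5 (R, w=50) cum 254
  x=10 (V, w=225) cum 479  ← median
  x=19 (P, w=6) cum 485
  x=19 (T, w=30) cum 515
⇒ x* = 10
y-coordinate, sorted with cumulative weight:
  y=0 (U, w=120) cum 120
  y=3 (P, w=6) cum 126
  y=12 (R, w=50) cum 176
  y=13 (S, w=4) cum 180
  y=14 (Q, w=80) cum 260  ← median
  y=20 (T, w=30) cum 290
  y=20 (V, w=225) cum 515
⇒ y* = 14

(10, 14)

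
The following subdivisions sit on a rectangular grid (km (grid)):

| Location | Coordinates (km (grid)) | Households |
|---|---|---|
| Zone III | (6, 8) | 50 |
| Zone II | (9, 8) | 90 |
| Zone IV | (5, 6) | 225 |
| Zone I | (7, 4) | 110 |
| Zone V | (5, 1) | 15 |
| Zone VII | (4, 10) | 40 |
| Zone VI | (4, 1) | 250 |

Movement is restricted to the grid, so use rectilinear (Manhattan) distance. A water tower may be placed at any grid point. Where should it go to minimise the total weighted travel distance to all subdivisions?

(5, 6)

Manhattan distance separates: Σwᵢ(|x−xᵢ|+|y−yᵢ|) = Σwᵢ|x−xᵢ| + Σwᵢ|y−yᵢ|, so x and y are optimised independently as 1-D weighted medians.
Total weight W = 780; half = 390.
x-coordinate, sorted with cumulative weight:
  x=4 (Zone VII, w=40) cum 40
  x=4 (Zone VI, w=250) cum 290
  x=5 (Zone IV, w=225) cum 515  ← median
  x=5 (Zone V, w=15) cum 530
  x=6 (Zone III, w=50) cum 580
  x=7 (Zone I, w=110) cum 690
  x=9 (Zone II, w=90) cum 780
⇒ x* = 5
y-coordinate, sorted with cumulative weight:
  y=1 (Zone V, w=15) cum 15
  y=1 (Zone VI, w=250) cum 265
  y=4 (Zone I, w=110) cum 375
  y=6 (Zone IV, w=225) cum 600  ← median
  y=8 (Zone III, w=50) cum 650
  y=8 (Zone II, w=90) cum 740
  y=10 (Zone VII, w=40) cum 780
⇒ y* = 6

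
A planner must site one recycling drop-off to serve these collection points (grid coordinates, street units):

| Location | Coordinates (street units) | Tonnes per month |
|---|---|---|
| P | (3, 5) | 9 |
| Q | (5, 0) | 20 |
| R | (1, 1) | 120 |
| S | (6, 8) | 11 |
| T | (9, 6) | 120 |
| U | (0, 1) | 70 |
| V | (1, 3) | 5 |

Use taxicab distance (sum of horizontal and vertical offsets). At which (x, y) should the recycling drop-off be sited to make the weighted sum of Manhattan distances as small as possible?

Manhattan distance separates: Σwᵢ(|x−xᵢ|+|y−yᵢ|) = Σwᵢ|x−xᵢ| + Σwᵢ|y−yᵢ|, so x and y are optimised independently as 1-D weighted medians.
Total weight W = 355; half = 177.5.
x-coordinate, sorted with cumulative weight:
  x=0 (U, w=70) cum 70
  x=1 (R, w=120) cum 190  ← median
  x=1 (V, w=5) cum 195
  x=3 (P, w=9) cum 204
  x=5 (Q, w=20) cum 224
  x=6 (S, w=11) cum 235
  x=9 (T, w=120) cum 355
⇒ x* = 1
y-coordinate, sorted with cumulative weight:
  y=0 (Q, w=20) cum 20
  y=1 (R, w=120) cum 140
  y=1 (U, w=70) cum 210  ← median
  y=3 (V, w=5) cum 215
  y=5 (P, w=9) cum 224
  y=6 (T, w=120) cum 344
  y=8 (S, w=11) cum 355
⇒ y* = 1

(1, 1)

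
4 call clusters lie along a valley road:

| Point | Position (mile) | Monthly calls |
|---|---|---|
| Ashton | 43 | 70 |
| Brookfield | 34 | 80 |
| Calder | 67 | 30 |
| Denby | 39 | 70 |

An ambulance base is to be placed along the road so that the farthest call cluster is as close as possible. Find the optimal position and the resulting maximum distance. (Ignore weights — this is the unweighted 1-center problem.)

The 1-center on a line is the midpoint of the two extreme points: leftmost at 34, rightmost at 67.
Optimal location = (34 + 67)/2 = 50.5; maximum distance = (67 − 34)/2 = 16.5.

location 50.5, max distance 16.5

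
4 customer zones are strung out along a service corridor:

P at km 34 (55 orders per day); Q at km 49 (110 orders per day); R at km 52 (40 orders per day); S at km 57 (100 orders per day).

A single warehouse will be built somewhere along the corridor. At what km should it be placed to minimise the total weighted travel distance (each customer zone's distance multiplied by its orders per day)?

x = 49

For a sum of weighted absolute distances on a line, the optimum is the weighted median (not the mean). Total weight W = 305; half-weight = 152.5.
Sort by position and accumulate weight:
  km 34 (P, w=55) → cum 55
  km 49 (Q, w=110) → cum 165  ≥ 152.5 → median here
  km 52 (R, w=40) → cum 205
  km 57 (S, w=100) → cum 305
Optimal location: km 49.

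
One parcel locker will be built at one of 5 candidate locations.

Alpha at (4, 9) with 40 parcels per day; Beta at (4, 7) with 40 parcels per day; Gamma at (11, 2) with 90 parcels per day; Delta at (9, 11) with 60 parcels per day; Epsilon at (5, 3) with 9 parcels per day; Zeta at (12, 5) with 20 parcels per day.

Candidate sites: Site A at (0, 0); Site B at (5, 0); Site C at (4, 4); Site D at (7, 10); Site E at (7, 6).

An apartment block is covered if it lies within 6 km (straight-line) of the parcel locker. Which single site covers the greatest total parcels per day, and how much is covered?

Coverage radius r = 6 km; a point is covered iff (Δx)²+(Δy)² ≤ 6² = 36.
  Site A (0, 0): covers {Epsilon} → 9
  Site B (5, 0): covers {Epsilon} → 9
  Site C (4, 4): covers {Alpha, Beta, Epsilon} → 89
  Site D (7, 10): covers {Alpha, Beta, Delta} → 140
  Site E (7, 6): covers {Alpha, Beta, Gamma, Delta, Epsilon, Zeta} → 259
Maximum coverage at Site E: 259 parcels per day.

Site E, covering 259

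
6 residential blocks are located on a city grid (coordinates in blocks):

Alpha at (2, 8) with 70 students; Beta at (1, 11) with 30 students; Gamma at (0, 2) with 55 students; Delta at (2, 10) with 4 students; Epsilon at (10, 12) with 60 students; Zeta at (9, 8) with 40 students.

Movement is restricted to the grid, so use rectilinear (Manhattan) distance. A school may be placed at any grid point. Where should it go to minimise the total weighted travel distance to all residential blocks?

Manhattan distance separates: Σwᵢ(|x−xᵢ|+|y−yᵢ|) = Σwᵢ|x−xᵢ| + Σwᵢ|y−yᵢ|, so x and y are optimised independently as 1-D weighted medians.
Total weight W = 259; half = 129.5.
x-coordinate, sorted with cumulative weight:
  x=0 (Gamma, w=55) cum 55
  x=1 (Beta, w=30) cum 85
  x=2 (Alpha, w=70) cum 155  ← median
  x=2 (Delta, w=4) cum 159
  x=9 (Zeta, w=40) cum 199
  x=10 (Epsilon, w=60) cum 259
⇒ x* = 2
y-coordinate, sorted with cumulative weight:
  y=2 (Gamma, w=55) cum 55
  y=8 (Alpha, w=70) cum 125
  y=8 (Zeta, w=40) cum 165  ← median
  y=10 (Delta, w=4) cum 169
  y=11 (Beta, w=30) cum 199
  y=12 (Epsilon, w=60) cum 259
⇒ y* = 8

(2, 8)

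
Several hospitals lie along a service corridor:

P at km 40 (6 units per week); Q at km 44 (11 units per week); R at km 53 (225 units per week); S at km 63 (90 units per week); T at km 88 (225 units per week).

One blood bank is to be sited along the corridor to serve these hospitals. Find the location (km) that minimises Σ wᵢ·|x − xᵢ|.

For a sum of weighted absolute distances on a line, the optimum is the weighted median (not the mean). Total weight W = 557; half-weight = 278.5.
Sort by position and accumulate weight:
  km 40 (P, w=6) → cum 6
  km 44 (Q, w=11) → cum 17
  km 53 (R, w=225) → cum 242
  km 63 (S, w=90) → cum 332  ≥ 278.5 → median here
  km 88 (T, w=225) → cum 557
Optimal location: km 63.

x = 63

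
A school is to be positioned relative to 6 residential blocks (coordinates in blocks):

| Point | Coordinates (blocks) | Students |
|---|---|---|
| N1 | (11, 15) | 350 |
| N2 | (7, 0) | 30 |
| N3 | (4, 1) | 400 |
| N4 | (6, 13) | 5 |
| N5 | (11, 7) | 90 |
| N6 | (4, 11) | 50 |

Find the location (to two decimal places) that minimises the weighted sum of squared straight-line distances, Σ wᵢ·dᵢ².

(7.44, 7.45)

The minimiser of Σwᵢ‖p−pᵢ‖² is the weighted centroid p* = (Σwᵢpᵢ)/(Σwᵢ).
Σwᵢ = 925.
Σwᵢxᵢ = 350·11 + 30·7 + 400·4 + 5·6 + 90·11 + 50·4 = 6880.
Σwᵢyᵢ = 350·15 + 30·0 + 400·1 + 5·13 + 90·7 + 50·11 = 6895.
x* = 6880/925 = 7.44, y* = 6895/925 = 7.45.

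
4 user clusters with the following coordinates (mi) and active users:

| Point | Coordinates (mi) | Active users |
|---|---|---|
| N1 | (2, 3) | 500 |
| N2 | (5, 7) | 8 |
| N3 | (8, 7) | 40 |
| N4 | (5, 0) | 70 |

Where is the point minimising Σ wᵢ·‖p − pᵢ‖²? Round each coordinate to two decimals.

The minimiser of Σwᵢ‖p−pᵢ‖² is the weighted centroid p* = (Σwᵢpᵢ)/(Σwᵢ).
Σwᵢ = 618.
Σwᵢxᵢ = 500·2 + 8·5 + 40·8 + 70·5 = 1710.
Σwᵢyᵢ = 500·3 + 8·7 + 40·7 + 70·0 = 1836.
x* = 1710/618 = 2.77, y* = 1836/618 = 2.97.

(2.77, 2.97)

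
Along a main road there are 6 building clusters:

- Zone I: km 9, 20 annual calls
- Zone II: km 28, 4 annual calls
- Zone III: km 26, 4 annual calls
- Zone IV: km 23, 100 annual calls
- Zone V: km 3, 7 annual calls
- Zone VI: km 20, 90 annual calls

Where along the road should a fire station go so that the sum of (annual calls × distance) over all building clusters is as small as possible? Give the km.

x = 20

For a sum of weighted absolute distances on a line, the optimum is the weighted median (not the mean). Total weight W = 225; half-weight = 112.5.
Sort by position and accumulate weight:
  km 3 (Zone V, w=7) → cum 7
  km 9 (Zone I, w=20) → cum 27
  km 20 (Zone VI, w=90) → cum 117  ≥ 112.5 → median here
  km 23 (Zone IV, w=100) → cum 217
  km 26 (Zone III, w=4) → cum 221
  km 28 (Zone II, w=4) → cum 225
Optimal location: km 20.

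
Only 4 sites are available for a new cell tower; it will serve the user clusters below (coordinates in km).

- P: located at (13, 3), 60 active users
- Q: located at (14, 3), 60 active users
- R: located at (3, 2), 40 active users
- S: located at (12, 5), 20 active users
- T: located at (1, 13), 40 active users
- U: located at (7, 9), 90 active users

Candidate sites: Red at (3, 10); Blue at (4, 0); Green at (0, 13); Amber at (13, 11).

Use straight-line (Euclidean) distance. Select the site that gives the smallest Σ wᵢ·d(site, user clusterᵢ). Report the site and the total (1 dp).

Red, total 2555.9 km

Total weighted distance at each candidate:
  Red (3, 10): total = 2555.9
  Blue (4, 0): total = 2861.2
  Green (0, 13): total = 3526.5
  Amber (13, 11): total = 2679.4
Minimum is at Red with total 2555.9 km.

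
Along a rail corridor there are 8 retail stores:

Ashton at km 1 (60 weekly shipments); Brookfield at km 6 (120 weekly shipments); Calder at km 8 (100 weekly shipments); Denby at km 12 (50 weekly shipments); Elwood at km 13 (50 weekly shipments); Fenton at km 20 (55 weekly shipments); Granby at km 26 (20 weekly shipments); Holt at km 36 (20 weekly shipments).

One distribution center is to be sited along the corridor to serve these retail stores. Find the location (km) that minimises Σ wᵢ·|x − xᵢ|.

For a sum of weighted absolute distances on a line, the optimum is the weighted median (not the mean). Total weight W = 475; half-weight = 237.5.
Sort by position and accumulate weight:
  km 1 (Ashton, w=60) → cum 60
  km 6 (Brookfield, w=120) → cum 180
  km 8 (Calder, w=100) → cum 280  ≥ 237.5 → median here
  km 12 (Denby, w=50) → cum 330
  km 13 (Elwood, w=50) → cum 380
  km 20 (Fenton, w=55) → cum 435
  km 26 (Granby, w=20) → cum 455
  km 36 (Holt, w=20) → cum 475
Optimal location: km 8.

x = 8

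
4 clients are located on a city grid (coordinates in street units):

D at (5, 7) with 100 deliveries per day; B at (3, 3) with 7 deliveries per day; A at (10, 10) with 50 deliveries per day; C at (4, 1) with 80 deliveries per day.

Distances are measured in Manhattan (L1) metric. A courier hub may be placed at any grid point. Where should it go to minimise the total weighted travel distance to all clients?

(5, 7)

Manhattan distance separates: Σwᵢ(|x−xᵢ|+|y−yᵢ|) = Σwᵢ|x−xᵢ| + Σwᵢ|y−yᵢ|, so x and y are optimised independently as 1-D weighted medians.
Total weight W = 237; half = 118.5.
x-coordinate, sorted with cumulative weight:
  x=3 (B, w=7) cum 7
  x=4 (C, w=80) cum 87
  x=5 (D, w=100) cum 187  ← median
  x=10 (A, w=50) cum 237
⇒ x* = 5
y-coordinate, sorted with cumulative weight:
  y=1 (C, w=80) cum 80
  y=3 (B, w=7) cum 87
  y=7 (D, w=100) cum 187  ← median
  y=10 (A, w=50) cum 237
⇒ y* = 7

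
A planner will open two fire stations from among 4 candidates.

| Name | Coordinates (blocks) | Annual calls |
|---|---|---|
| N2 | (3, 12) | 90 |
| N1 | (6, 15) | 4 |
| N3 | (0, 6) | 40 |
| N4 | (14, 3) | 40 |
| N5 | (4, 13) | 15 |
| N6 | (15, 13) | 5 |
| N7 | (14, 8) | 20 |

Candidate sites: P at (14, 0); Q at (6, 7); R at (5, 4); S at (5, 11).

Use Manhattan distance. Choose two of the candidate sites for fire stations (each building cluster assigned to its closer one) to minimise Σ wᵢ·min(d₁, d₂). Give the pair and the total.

{P, S}, total 1075

Evaluate every pair (each demand assigned to the nearer of the two):
  {P, S}: total = 1075
  {R, S}: total = 1315
  {Q, S}: total = 1335
  {P, Q}: total = 1502
  {P, R}: total = 1728
  {Q, R}: total = 1807
Best pair: {P, S} with total 1075.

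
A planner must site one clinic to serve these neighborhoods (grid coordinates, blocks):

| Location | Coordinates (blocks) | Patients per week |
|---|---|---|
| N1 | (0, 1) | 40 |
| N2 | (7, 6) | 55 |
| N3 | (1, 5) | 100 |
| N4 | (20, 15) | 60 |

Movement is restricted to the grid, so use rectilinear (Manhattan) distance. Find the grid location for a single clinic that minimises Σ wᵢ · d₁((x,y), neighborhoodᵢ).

Manhattan distance separates: Σwᵢ(|x−xᵢ|+|y−yᵢ|) = Σwᵢ|x−xᵢ| + Σwᵢ|y−yᵢ|, so x and y are optimised independently as 1-D weighted medians.
Total weight W = 255; half = 127.5.
x-coordinate, sorted with cumulative weight:
  x=0 (N1, w=40) cum 40
  x=1 (N3, w=100) cum 140  ← median
  x=7 (N2, w=55) cum 195
  x=20 (N4, w=60) cum 255
⇒ x* = 1
y-coordinate, sorted with cumulative weight:
  y=1 (N1, w=40) cum 40
  y=5 (N3, w=100) cum 140  ← median
  y=6 (N2, w=55) cum 195
  y=15 (N4, w=60) cum 255
⇒ y* = 5

(1, 5)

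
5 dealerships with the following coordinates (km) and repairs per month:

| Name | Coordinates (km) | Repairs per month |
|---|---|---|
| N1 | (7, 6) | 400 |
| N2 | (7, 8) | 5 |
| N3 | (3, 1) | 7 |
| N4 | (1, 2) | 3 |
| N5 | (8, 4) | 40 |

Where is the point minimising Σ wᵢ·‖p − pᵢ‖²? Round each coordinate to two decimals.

(6.99, 5.74)

The minimiser of Σwᵢ‖p−pᵢ‖² is the weighted centroid p* = (Σwᵢpᵢ)/(Σwᵢ).
Σwᵢ = 455.
Σwᵢxᵢ = 400·7 + 5·7 + 7·3 + 3·1 + 40·8 = 3179.
Σwᵢyᵢ = 400·6 + 5·8 + 7·1 + 3·2 + 40·4 = 2613.
x* = 3179/455 = 6.99, y* = 2613/455 = 5.74.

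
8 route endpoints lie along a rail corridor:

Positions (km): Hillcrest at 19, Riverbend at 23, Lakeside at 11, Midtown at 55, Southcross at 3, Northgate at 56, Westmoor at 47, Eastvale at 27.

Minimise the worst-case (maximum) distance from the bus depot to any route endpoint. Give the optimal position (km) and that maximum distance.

location 29.5, max distance 26.5

The 1-center on a line is the midpoint of the two extreme points: leftmost at 3, rightmost at 56.
Optimal location = (3 + 56)/2 = 29.5; maximum distance = (56 − 3)/2 = 26.5.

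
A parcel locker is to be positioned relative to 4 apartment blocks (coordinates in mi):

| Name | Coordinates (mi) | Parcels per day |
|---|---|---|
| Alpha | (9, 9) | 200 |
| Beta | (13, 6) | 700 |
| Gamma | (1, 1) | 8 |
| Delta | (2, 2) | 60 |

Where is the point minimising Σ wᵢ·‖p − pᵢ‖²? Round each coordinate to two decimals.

The minimiser of Σwᵢ‖p−pᵢ‖² is the weighted centroid p* = (Σwᵢpᵢ)/(Σwᵢ).
Σwᵢ = 968.
Σwᵢxᵢ = 200·9 + 700·13 + 8·1 + 60·2 = 11028.
Σwᵢyᵢ = 200·9 + 700·6 + 8·1 + 60·2 = 6128.
x* = 11028/968 = 11.39, y* = 6128/968 = 6.33.

(11.39, 6.33)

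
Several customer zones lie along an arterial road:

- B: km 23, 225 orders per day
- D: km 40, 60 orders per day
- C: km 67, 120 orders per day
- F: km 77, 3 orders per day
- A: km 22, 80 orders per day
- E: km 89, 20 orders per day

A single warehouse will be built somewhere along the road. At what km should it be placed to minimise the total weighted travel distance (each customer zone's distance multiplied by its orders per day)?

For a sum of weighted absolute distances on a line, the optimum is the weighted median (not the mean). Total weight W = 508; half-weight = 254.
Sort by position and accumulate weight:
  km 22 (A, w=80) → cum 80
  km 23 (B, w=225) → cum 305  ≥ 254 → median here
  km 40 (D, w=60) → cum 365
  km 67 (C, w=120) → cum 485
  km 77 (F, w=3) → cum 488
  km 89 (E, w=20) → cum 508
Optimal location: km 23.

x = 23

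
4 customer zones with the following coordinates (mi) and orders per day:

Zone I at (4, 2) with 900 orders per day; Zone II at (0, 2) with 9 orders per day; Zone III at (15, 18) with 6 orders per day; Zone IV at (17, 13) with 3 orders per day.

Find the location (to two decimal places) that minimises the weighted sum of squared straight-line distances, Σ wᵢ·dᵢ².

(4.08, 2.14)

The minimiser of Σwᵢ‖p−pᵢ‖² is the weighted centroid p* = (Σwᵢpᵢ)/(Σwᵢ).
Σwᵢ = 918.
Σwᵢxᵢ = 900·4 + 9·0 + 6·15 + 3·17 = 3741.
Σwᵢyᵢ = 900·2 + 9·2 + 6·18 + 3·13 = 1965.
x* = 3741/918 = 4.08, y* = 1965/918 = 2.14.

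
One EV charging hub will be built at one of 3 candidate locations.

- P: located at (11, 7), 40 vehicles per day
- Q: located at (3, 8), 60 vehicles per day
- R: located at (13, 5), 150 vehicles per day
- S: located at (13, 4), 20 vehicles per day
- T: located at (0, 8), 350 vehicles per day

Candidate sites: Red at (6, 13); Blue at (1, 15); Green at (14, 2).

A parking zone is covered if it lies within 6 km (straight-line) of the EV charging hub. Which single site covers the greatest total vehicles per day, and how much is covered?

Green, covering 210

Coverage radius r = 6 km; a point is covered iff (Δx)²+(Δy)² ≤ 6² = 36.
  Red (6, 13): covers {Q} → 60
  Blue (1, 15): covers {none} → 0
  Green (14, 2): covers {P, R, S} → 210
Maximum coverage at Green: 210 vehicles per day.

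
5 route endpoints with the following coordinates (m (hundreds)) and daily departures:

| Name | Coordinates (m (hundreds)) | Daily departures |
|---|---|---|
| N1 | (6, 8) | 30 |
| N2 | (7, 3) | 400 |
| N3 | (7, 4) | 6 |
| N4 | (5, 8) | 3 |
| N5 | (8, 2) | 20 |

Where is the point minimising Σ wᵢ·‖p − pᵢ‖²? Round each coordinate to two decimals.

The minimiser of Σwᵢ‖p−pᵢ‖² is the weighted centroid p* = (Σwᵢpᵢ)/(Σwᵢ).
Σwᵢ = 459.
Σwᵢxᵢ = 30·6 + 400·7 + 6·7 + 3·5 + 20·8 = 3197.
Σwᵢyᵢ = 30·8 + 400·3 + 6·4 + 3·8 + 20·2 = 1528.
x* = 3197/459 = 6.97, y* = 1528/459 = 3.33.

(6.97, 3.33)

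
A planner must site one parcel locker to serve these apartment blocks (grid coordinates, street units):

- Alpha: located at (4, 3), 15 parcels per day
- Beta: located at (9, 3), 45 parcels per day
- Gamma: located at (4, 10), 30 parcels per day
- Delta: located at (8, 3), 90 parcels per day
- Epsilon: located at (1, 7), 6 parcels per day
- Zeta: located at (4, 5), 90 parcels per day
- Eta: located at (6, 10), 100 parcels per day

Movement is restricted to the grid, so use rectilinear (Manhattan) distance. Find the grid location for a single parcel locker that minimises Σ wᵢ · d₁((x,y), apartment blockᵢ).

(6, 5)

Manhattan distance separates: Σwᵢ(|x−xᵢ|+|y−yᵢ|) = Σwᵢ|x−xᵢ| + Σwᵢ|y−yᵢ|, so x and y are optimised independently as 1-D weighted medians.
Total weight W = 376; half = 188.
x-coordinate, sorted with cumulative weight:
  x=1 (Epsilon, w=6) cum 6
  x=4 (Alpha, w=15) cum 21
  x=4 (Gamma, w=30) cum 51
  x=4 (Zeta, w=90) cum 141
  x=6 (Eta, w=100) cum 241  ← median
  x=8 (Delta, w=90) cum 331
  x=9 (Beta, w=45) cum 376
⇒ x* = 6
y-coordinate, sorted with cumulative weight:
  y=3 (Alpha, w=15) cum 15
  y=3 (Beta, w=45) cum 60
  y=3 (Delta, w=90) cum 150
  y=5 (Zeta, w=90) cum 240  ← median
  y=7 (Epsilon, w=6) cum 246
  y=10 (Gamma, w=30) cum 276
  y=10 (Eta, w=100) cum 376
⇒ y* = 5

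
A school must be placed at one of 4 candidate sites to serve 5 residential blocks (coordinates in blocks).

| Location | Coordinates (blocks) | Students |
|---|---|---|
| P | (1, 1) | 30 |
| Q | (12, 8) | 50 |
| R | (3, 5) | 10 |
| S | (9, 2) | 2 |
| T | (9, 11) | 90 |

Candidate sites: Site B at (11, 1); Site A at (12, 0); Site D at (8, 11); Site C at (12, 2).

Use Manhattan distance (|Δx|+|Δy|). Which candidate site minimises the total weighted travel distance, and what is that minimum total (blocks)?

Total weighted distance at each candidate:
  Site B (11, 1): total = 1906
  Site A (12, 0): total = 2170
  Site D (8, 11): total = 1080
  Site C (12, 2): total = 1866
Minimum is at Site D with total 1080 blocks.

Site D, total 1080 blocks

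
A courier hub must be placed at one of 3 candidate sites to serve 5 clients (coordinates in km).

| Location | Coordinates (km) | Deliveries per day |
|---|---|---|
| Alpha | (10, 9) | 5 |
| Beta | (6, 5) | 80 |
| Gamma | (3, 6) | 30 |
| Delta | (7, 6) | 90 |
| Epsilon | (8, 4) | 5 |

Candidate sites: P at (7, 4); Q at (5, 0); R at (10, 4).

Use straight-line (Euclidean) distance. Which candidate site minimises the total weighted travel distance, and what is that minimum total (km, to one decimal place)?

P, total 461.5 km

Total weighted distance at each candidate:
  P (7, 4): total = 461.5
  Q (5, 0): total = 1243.3
  R (10, 4): total = 907.8
Minimum is at P with total 461.5 km.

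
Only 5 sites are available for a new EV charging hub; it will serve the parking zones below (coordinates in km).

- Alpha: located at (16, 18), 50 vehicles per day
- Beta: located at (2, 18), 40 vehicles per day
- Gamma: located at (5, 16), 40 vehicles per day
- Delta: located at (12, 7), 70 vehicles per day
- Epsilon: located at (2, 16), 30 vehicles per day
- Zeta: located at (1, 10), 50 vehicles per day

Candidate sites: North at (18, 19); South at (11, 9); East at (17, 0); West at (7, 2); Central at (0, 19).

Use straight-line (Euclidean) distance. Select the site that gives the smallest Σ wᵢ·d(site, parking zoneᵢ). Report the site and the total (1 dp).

South, total 2393.8 km

Total weighted distance at each candidate:
  North (18, 19): total = 3676.0
  South (11, 9): total = 2393.8
  East (17, 0): total = 4842.1
  West (7, 2): total = 3595.0
  Central (0, 19): total = 2873.1
Minimum is at South with total 2393.8 km.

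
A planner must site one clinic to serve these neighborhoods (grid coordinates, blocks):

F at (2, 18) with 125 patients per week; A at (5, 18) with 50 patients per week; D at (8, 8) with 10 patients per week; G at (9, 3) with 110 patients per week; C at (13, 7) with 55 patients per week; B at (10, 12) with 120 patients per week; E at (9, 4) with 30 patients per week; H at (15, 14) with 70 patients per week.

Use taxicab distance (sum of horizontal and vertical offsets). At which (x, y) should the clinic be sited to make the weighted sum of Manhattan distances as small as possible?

Manhattan distance separates: Σwᵢ(|x−xᵢ|+|y−yᵢ|) = Σwᵢ|x−xᵢ| + Σwᵢ|y−yᵢ|, so x and y are optimised independently as 1-D weighted medians.
Total weight W = 570; half = 285.
x-coordinate, sorted with cumulative weight:
  x=2 (F, w=125) cum 125
  x=5 (A, w=50) cum 175
  x=8 (D, w=10) cum 185
  x=9 (G, w=110) cum 295  ← median
  x=9 (E, w=30) cum 325
  x=10 (B, w=120) cum 445
  x=13 (C, w=55) cum 500
  x=15 (H, w=70) cum 570
⇒ x* = 9
y-coordinate, sorted with cumulative weight:
  y=3 (G, w=110) cum 110
  y=4 (E, w=30) cum 140
  y=7 (C, w=55) cum 195
  y=8 (D, w=10) cum 205
  y=12 (B, w=120) cum 325  ← median
  y=14 (H, w=70) cum 395
  y=18 (F, w=125) cum 520
  y=18 (A, w=50) cum 570
⇒ y* = 12

(9, 12)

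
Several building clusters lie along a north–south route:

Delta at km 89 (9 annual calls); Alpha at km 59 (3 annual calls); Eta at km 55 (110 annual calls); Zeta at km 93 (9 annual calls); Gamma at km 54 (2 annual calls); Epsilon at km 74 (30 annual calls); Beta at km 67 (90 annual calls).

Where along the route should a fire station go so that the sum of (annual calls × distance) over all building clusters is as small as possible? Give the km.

x = 67

For a sum of weighted absolute distances on a line, the optimum is the weighted median (not the mean). Total weight W = 253; half-weight = 126.5.
Sort by position and accumulate weight:
  km 54 (Gamma, w=2) → cum 2
  km 55 (Eta, w=110) → cum 112
  km 59 (Alpha, w=3) → cum 115
  km 67 (Beta, w=90) → cum 205  ≥ 126.5 → median here
  km 74 (Epsilon, w=30) → cum 235
  km 89 (Delta, w=9) → cum 244
  km 93 (Zeta, w=9) → cum 253
Optimal location: km 67.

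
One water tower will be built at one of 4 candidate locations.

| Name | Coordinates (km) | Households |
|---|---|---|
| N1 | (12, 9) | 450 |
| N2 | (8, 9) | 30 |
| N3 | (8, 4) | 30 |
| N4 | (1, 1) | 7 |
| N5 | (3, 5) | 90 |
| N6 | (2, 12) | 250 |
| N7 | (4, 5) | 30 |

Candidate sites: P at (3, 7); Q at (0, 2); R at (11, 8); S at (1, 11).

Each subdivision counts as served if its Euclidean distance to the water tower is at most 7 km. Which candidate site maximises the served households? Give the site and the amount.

Coverage radius r = 7 km; a point is covered iff (Δx)²+(Δy)² ≤ 7² = 49.
  P (3, 7): covers {N2, N3, N4, N5, N6, N7} → 437
  Q (0, 2): covers {N4, N5, N7} → 127
  R (11, 8): covers {N1, N2, N3} → 510
  S (1, 11): covers {N5, N6, N7} → 370
Maximum coverage at R: 510 households.

R, covering 510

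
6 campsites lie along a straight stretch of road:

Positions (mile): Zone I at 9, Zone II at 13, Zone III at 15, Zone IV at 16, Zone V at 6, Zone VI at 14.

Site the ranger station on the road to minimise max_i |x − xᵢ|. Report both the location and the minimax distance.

location 11, max distance 5

The 1-center on a line is the midpoint of the two extreme points: leftmost at 6, rightmost at 16.
Optimal location = (6 + 16)/2 = 11; maximum distance = (16 − 6)/2 = 5.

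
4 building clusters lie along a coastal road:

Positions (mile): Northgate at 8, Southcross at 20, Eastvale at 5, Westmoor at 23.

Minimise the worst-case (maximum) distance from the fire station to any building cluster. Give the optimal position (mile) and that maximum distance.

location 14, max distance 9

The 1-center on a line is the midpoint of the two extreme points: leftmost at 5, rightmost at 23.
Optimal location = (5 + 23)/2 = 14; maximum distance = (23 − 5)/2 = 9.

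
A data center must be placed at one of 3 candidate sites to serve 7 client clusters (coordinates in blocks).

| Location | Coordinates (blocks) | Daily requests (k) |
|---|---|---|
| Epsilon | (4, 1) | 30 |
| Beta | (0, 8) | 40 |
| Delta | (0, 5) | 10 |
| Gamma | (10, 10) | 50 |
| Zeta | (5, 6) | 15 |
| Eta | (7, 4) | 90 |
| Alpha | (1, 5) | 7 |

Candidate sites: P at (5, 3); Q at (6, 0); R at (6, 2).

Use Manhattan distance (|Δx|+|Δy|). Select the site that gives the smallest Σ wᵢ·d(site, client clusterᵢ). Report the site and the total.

Total weighted distance at each candidate:
  P (5, 3): total = 1517
  Q (6, 0): total = 2085
  R (6, 2): total = 1661
Minimum is at P with total 1517 blocks.

P, total 1517 blocks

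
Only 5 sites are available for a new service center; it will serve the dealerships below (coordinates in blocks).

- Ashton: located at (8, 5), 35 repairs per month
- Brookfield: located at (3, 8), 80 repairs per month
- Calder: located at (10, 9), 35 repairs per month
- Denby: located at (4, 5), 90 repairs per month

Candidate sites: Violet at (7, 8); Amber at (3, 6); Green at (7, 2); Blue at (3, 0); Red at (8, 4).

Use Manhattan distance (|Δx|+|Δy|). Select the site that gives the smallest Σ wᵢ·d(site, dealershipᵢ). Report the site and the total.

Total weighted distance at each candidate:
  Violet (7, 8): total = 1140
  Amber (3, 6): total = 900
  Green (7, 2): total = 1830
  Blue (3, 0): total = 2090
  Red (8, 4): total = 1450
Minimum is at Amber with total 900 blocks.

Amber, total 900 blocks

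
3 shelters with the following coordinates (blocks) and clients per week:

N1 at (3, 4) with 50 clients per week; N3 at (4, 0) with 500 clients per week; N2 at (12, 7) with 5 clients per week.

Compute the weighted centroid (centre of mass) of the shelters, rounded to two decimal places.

(3.98, 0.42)

The minimiser of Σwᵢ‖p−pᵢ‖² is the weighted centroid p* = (Σwᵢpᵢ)/(Σwᵢ).
Σwᵢ = 555.
Σwᵢxᵢ = 50·3 + 500·4 + 5·12 = 2210.
Σwᵢyᵢ = 50·4 + 500·0 + 5·7 = 235.
x* = 2210/555 = 3.98, y* = 235/555 = 0.42.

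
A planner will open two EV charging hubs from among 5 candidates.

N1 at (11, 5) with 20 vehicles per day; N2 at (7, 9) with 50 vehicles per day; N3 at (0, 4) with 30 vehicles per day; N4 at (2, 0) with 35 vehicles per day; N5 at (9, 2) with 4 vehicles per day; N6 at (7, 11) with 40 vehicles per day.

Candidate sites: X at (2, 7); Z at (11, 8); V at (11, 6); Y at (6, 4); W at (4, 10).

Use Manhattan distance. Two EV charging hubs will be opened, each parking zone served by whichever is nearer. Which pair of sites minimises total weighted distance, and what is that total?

Evaluate every pair (each demand assigned to the nearer of the two):
  {Y, W}: total = 960
  {X, Z}: total = 1017
  {X, W}: total = 1023
  {Z, Y}: total = 1070
  {V, Y}: total = 1120
  {V, W}: total = 1124
  {X, V}: total = 1149
  {X, Y}: total = 1155
  {Z, W}: total = 1172
  {Z, V}: total = 1489
Best pair: {Y, W} with total 960.

{Y, W}, total 960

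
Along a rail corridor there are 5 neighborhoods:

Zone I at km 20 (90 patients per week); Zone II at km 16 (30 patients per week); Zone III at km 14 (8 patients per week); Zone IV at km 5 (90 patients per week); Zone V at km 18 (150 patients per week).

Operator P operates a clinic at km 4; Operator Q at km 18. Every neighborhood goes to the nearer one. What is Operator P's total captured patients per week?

The indifferent point is the midpoint (4+18)/2 = 11; neighborhoods left of it (closer to Operator P at 4) go to Operator P, those right go to Operator Q.
  Zone IV at 5 (w=90) → Operator P
  Zone III at 14 (w=8) → Operator Q
  Zone II at 16 (w=30) → Operator Q
  Zone V at 18 (w=150) → Operator Q
  Zone I at 20 (w=90) → Operator Q
Operator P captures 90; Operator Q captures 278.

90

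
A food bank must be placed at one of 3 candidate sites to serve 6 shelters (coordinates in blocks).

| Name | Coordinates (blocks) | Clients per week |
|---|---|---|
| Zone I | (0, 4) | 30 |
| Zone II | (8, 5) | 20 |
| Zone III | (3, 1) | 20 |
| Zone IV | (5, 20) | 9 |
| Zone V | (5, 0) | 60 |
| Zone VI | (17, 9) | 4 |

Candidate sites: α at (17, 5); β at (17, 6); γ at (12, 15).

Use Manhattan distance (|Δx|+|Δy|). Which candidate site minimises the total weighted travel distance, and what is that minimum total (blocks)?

Total weighted distance at each candidate:
  α (17, 5): total = 2359
  β (17, 6): total = 2476
  γ (12, 15): total = 2902
Minimum is at α with total 2359 blocks.

α, total 2359 blocks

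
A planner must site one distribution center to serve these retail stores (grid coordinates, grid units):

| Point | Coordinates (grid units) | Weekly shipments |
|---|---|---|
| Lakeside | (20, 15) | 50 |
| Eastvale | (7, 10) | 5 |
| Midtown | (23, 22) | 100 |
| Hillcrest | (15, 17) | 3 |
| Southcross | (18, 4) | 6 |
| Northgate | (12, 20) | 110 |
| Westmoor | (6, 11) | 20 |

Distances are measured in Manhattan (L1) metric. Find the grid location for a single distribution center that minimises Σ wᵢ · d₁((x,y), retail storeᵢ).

Manhattan distance separates: Σwᵢ(|x−xᵢ|+|y−yᵢ|) = Σwᵢ|x−xᵢ| + Σwᵢ|y−yᵢ|, so x and y are optimised independently as 1-D weighted medians.
Total weight W = 294; half = 147.
x-coordinate, sorted with cumulative weight:
  x=6 (Westmoor, w=20) cum 20
  x=7 (Eastvale, w=5) cum 25
  x=12 (Northgate, w=110) cum 135
  x=15 (Hillcrest, w=3) cum 138
  x=18 (Southcross, w=6) cum 144
  x=20 (Lakeside, w=50) cum 194  ← median
  x=23 (Midtown, w=100) cum 294
⇒ x* = 20
y-coordinate, sorted with cumulative weight:
  y=4 (Southcross, w=6) cum 6
  y=10 (Eastvale, w=5) cum 11
  y=11 (Westmoor, w=20) cum 31
  y=15 (Lakeside, w=50) cum 81
  y=17 (Hillcrest, w=3) cum 84
  y=20 (Northgate, w=110) cum 194  ← median
  y=22 (Midtown, w=100) cum 294
⇒ y* = 20

(20, 20)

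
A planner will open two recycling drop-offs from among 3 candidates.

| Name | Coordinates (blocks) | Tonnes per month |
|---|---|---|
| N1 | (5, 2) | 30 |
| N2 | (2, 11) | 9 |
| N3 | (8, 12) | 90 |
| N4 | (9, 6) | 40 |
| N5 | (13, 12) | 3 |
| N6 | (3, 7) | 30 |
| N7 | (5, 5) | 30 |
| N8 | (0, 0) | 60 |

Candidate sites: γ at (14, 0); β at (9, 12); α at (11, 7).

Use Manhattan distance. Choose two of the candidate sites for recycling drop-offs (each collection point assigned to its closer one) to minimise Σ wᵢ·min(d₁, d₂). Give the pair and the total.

{β, α}, total 2184

Evaluate every pair (each demand assigned to the nearer of the two):
  {β, α}: total = 2184
  {γ, β}: total = 2244
  {γ, α}: total = 2628
Best pair: {β, α} with total 2184.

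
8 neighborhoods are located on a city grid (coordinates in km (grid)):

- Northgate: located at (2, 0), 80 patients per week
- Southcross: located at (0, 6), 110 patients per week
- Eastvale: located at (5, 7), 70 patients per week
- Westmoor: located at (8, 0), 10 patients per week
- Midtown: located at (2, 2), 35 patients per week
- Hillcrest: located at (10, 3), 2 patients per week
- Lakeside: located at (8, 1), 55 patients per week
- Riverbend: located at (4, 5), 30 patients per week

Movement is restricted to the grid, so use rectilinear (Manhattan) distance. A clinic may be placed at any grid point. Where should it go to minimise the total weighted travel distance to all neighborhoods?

Manhattan distance separates: Σwᵢ(|x−xᵢ|+|y−yᵢ|) = Σwᵢ|x−xᵢ| + Σwᵢ|y−yᵢ|, so x and y are optimised independently as 1-D weighted medians.
Total weight W = 392; half = 196.
x-coordinate, sorted with cumulative weight:
  x=0 (Southcross, w=110) cum 110
  x=2 (Northgate, w=80) cum 190
  x=2 (Midtown, w=35) cum 225  ← median
  x=4 (Riverbend, w=30) cum 255
  x=5 (Eastvale, w=70) cum 325
  x=8 (Westmoor, w=10) cum 335
  x=8 (Lakeside, w=55) cum 390
  x=10 (Hillcrest, w=2) cum 392
⇒ x* = 2
y-coordinate, sorted with cumulative weight:
  y=0 (Northgate, w=80) cum 80
  y=0 (Westmoor, w=10) cum 90
  y=1 (Lakeside, w=55) cum 145
  y=2 (Midtown, w=35) cum 180
  y=3 (Hillcrest, w=2) cum 182
  y=5 (Riverbend, w=30) cum 212  ← median
  y=6 (Southcross, w=110) cum 322
  y=7 (Eastvale, w=70) cum 392
⇒ y* = 5

(2, 5)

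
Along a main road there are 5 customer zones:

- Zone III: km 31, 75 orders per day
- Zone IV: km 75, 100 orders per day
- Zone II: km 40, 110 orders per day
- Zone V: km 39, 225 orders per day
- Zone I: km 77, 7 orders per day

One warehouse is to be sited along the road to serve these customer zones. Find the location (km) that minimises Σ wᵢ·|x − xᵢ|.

x = 39

For a sum of weighted absolute distances on a line, the optimum is the weighted median (not the mean). Total weight W = 517; half-weight = 258.5.
Sort by position and accumulate weight:
  km 31 (Zone III, w=75) → cum 75
  km 39 (Zone V, w=225) → cum 300  ≥ 258.5 → median here
  km 40 (Zone II, w=110) → cum 410
  km 75 (Zone IV, w=100) → cum 510
  km 77 (Zone I, w=7) → cum 517
Optimal location: km 39.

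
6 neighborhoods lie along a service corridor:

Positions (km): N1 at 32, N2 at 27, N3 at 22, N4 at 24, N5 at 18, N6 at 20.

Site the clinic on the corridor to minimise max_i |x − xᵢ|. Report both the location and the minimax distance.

The 1-center on a line is the midpoint of the two extreme points: leftmost at 18, rightmost at 32.
Optimal location = (18 + 32)/2 = 25; maximum distance = (32 − 18)/2 = 7.

location 25, max distance 7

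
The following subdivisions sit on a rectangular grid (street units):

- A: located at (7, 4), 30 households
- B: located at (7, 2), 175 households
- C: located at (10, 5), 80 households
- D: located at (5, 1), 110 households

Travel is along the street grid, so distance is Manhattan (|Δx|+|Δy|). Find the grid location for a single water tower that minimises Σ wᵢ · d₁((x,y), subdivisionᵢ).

(7, 2)

Manhattan distance separates: Σwᵢ(|x−xᵢ|+|y−yᵢ|) = Σwᵢ|x−xᵢ| + Σwᵢ|y−yᵢ|, so x and y are optimised independently as 1-D weighted medians.
Total weight W = 395; half = 197.5.
x-coordinate, sorted with cumulative weight:
  x=5 (D, w=110) cum 110
  x=7 (A, w=30) cum 140
  x=7 (B, w=175) cum 315  ← median
  x=10 (C, w=80) cum 395
⇒ x* = 7
y-coordinate, sorted with cumulative weight:
  y=1 (D, w=110) cum 110
  y=2 (B, w=175) cum 285  ← median
  y=4 (A, w=30) cum 315
  y=5 (C, w=80) cum 395
⇒ y* = 2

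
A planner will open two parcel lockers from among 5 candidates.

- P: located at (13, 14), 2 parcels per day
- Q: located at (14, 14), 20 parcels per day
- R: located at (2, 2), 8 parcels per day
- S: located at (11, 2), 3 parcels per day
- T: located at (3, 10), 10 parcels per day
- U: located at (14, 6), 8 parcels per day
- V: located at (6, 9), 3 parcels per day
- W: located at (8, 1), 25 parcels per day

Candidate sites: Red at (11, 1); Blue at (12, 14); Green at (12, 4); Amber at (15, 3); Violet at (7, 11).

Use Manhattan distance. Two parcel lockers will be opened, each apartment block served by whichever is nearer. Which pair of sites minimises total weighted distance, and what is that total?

Evaluate every pair (each demand assigned to the nearer of the two):
  {Red, Blue}: total = 427
  {Red, Violet}: total = 499
  {Blue, Green}: total = 517
  {Blue, Amber}: total = 589
  {Green, Violet}: total = 589
  {Blue, Violet}: total = 607
  {Red, Green}: total = 635
  {Amber, Violet}: total = 661
  {Red, Amber}: total = 665
  {Green, Amber}: total = 757
Best pair: {Red, Blue} with total 427.

{Red, Blue}, total 427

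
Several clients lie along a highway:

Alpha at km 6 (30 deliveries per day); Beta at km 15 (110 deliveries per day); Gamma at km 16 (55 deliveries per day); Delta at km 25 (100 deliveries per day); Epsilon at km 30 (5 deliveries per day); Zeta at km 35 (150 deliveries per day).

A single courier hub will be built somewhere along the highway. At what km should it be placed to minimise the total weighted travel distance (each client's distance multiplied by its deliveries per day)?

For a sum of weighted absolute distances on a line, the optimum is the weighted median (not the mean). Total weight W = 450; half-weight = 225.
Sort by position and accumulate weight:
  km 6 (Alpha, w=30) → cum 30
  km 15 (Beta, w=110) → cum 140
  km 16 (Gamma, w=55) → cum 195
  km 25 (Delta, w=100) → cum 295  ≥ 225 → median here
  km 30 (Epsilon, w=5) → cum 300
  km 35 (Zeta, w=150) → cum 450
Optimal location: km 25.

x = 25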